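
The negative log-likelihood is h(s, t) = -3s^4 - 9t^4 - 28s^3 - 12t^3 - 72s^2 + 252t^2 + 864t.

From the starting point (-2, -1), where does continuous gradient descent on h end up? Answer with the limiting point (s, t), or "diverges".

h is separable, so gradient descent decouples: s follows -∂h/∂s, t follows -∂h/∂t.
∂h/∂s = -12s(s + 3)(s + 4); at s=-2 this is 48, so s decreases.
∂h/∂t = -36(t - 4)(t + 2)(t + 3); at t=-1 this is 360, so t decreases.
s converges to its nearest critical value -3 (a local min of the s-part); t converges to -2. The iterate converges to (-3, -2).

(-3, -2)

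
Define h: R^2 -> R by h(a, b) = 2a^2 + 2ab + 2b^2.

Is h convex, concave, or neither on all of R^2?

convex

h is quadratic, so its Hessian is the constant matrix H = [[4, 2], [2, 4]].
det(H) = 12, tr(H) = 8.
det(H) > 0 and tr(H) > 0, so H is positive definite everywhere: convex.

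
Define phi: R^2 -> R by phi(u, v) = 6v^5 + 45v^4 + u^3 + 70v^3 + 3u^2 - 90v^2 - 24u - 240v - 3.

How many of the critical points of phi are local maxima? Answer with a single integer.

2

phi separates as a function of u plus a function of v, so ∇phi=0 decouples.
∂phi/∂u = 3(u - 2)(u + 4) = 0 at u ∈ {-4, 2}; ∂phi/∂v = 30(v - 1)(v + 1)(v + 2)(v + 4) = 0 at v ∈ {-4, -2, -1, 1}.
The Hessian is diagonal: diag(phi_uu, phi_vv). Second derivatives: phi_uu(-4)=-18, phi_uu(2)=18; phi_vv(-4)=-900, phi_vv(-2)=180, phi_vv(-1)=-180, phi_vv(1)=900.
Local maxima occur where both diagonal entries negative: (-4, -4), (-4, -1). Count: 2.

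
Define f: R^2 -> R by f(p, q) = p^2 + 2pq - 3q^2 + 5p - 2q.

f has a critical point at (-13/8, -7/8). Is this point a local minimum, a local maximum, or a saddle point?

saddle point

The Hessian of f is constant: H = [[2, 2], [2, -6]].
det(H) = 2·(-6) − 2² = -16.
Since det(H) < 0, H is indefinite and the critical point is a saddle point.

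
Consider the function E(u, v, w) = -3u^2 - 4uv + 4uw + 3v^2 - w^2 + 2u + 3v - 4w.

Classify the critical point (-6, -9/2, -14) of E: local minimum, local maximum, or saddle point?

The Hessian is constant: H = [[-6, -4, 4], [-4, 6, 0], [4, 0, -2]].
Leading principal minors: Δ₁ = -6, Δ₂ = -52, Δ₃ = 8.
The minors fit neither the all-positive nor the alternating-sign pattern, so H is indefinite: a saddle point.

saddle point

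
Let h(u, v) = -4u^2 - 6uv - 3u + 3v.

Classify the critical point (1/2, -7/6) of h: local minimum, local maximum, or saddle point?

saddle point

The Hessian of h is constant: H = [[-8, -6], [-6, 0]].
det(H) = (-8)·0 − (-6)² = -36.
Since det(H) < 0, H is indefinite and the critical point is a saddle point.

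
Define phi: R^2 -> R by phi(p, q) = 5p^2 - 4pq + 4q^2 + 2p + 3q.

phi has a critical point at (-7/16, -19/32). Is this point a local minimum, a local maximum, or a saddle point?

The Hessian of phi is constant: H = [[10, -4], [-4, 8]].
det(H) = 10·8 − (-4)² = 64.
det(H) > 0 and tr(H) = 18 > 0, so H is positive definite and the point is a local minimum.

local minimum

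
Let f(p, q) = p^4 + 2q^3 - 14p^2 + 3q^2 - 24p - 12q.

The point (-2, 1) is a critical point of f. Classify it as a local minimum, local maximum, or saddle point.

local minimum

The mixed partial ∂²f/∂p∂q is 0, so the Hessian at any point is diag(f_pp, f_qq) = diag(4(3p^2 - 7), 6(2q + 1)).
At (-2, 1): H = diag(20, 18).
Both eigenvalues are positive, so H is positive definite: a local minimum.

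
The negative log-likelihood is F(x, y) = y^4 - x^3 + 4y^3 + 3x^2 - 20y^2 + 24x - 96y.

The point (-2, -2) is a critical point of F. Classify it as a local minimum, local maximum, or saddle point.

saddle point

The mixed partial ∂²F/∂x∂y is 0, so the Hessian at any point is diag(F_xx, F_yy) = diag(6(-x + 1), 4(3y^2 + 6y - 10)).
At (-2, -2): H = diag(18, -40).
The eigenvalues have opposite signs, so H is indefinite: a saddle point.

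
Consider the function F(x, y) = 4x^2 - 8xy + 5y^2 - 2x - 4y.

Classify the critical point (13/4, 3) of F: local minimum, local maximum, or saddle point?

The Hessian of F is constant: H = [[8, -8], [-8, 10]].
det(H) = 8·10 − (-8)² = 16.
det(H) > 0 and tr(H) = 18 > 0, so H is positive definite and the point is a local minimum.

local minimum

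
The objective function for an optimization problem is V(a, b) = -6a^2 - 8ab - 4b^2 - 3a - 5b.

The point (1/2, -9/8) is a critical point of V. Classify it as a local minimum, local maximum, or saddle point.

The Hessian of V is constant: H = [[-12, -8], [-8, -8]].
det(H) = (-12)·(-8) − (-8)² = 32.
det(H) > 0 and tr(H) = -20 < 0, so H is negative definite and the point is a local maximum.

local maximum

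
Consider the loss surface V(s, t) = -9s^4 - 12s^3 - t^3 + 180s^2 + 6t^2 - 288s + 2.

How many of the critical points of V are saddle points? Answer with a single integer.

V separates as a function of s plus a function of t, so ∇V=0 decouples.
∂V/∂s = -36(s - 2)(s - 1)(s + 4) = 0 at s ∈ {-4, 1, 2}; ∂V/∂t = -3t(t - 4) = 0 at t ∈ {0, 4}.
The Hessian is diagonal: diag(V_ss, V_tt). Second derivatives: V_ss(-4)=-1080, V_ss(1)=180, V_ss(2)=-216; V_tt(0)=12, V_tt(4)=-12.
Saddle points occur where the two diagonal entries have opposite signs: (-4, 0), (1, 4), (2, 0). Count: 3.

3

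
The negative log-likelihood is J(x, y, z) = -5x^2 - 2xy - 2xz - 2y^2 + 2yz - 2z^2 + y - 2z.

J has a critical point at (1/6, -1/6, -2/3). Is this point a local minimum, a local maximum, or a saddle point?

local maximum

The Hessian is constant: H = [[-10, -2, -2], [-2, -4, 2], [-2, 2, -4]].
Leading principal minors: Δ₁ = -10, Δ₂ = 36, Δ₃ = -72.
The minors alternate sign starting negative (−, +, −), so H is negative definite: a local maximum.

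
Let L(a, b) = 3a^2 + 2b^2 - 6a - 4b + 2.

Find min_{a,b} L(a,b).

-3

L(a,b) separates as P(a) + Q(b) + 2, so its minimum is min P + min Q + 2.
P'(a) = 6a - 6 vanishes at a ∈ {1}; Q'(b) = 4b - 4 vanishes at b ∈ {1}.
Local minima of P (where P''>0): P(1)=-3. Local minima of Q: Q(1)=-2.
So the global minimum of L is P(1) + Q(1) + 2 = -3 − 2 + 2 = -3, attained at (1, 1).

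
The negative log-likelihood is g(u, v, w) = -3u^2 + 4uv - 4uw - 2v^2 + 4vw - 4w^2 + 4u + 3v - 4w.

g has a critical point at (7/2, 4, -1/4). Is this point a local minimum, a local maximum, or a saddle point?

local maximum

The Hessian is constant: H = [[-6, 4, -4], [4, -4, 4], [-4, 4, -8]].
Leading principal minors: Δ₁ = -6, Δ₂ = 8, Δ₃ = -32.
The minors alternate sign starting negative (−, +, −), so H is negative definite: a local maximum.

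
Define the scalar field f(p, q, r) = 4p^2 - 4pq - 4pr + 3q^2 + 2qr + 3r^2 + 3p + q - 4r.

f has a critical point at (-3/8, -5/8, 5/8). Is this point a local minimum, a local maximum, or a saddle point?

The Hessian is constant: H = [[8, -4, -4], [-4, 6, 2], [-4, 2, 6]].
Leading principal minors: Δ₁ = 8, Δ₂ = 32, Δ₃ = 128.
All leading minors are positive, so H is positive definite: a local minimum.

local minimum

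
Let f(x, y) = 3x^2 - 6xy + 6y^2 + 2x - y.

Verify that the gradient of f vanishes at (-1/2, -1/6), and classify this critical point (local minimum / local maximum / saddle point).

∇f = (6x - 6y + 2, -6x + 12y - 1); substituting (-1/2, -1/6) gives ∇f = (0, 0), so (-1/2, -1/6) is indeed a critical point.
The Hessian of f is constant: H = [[6, -6], [-6, 12]].
det(H) = 6·12 − (-6)² = 36.
det(H) > 0 and tr(H) = 18 > 0, so H is positive definite and the point is a local minimum.

local minimum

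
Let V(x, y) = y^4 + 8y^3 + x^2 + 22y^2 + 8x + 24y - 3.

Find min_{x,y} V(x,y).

-28

V(x,y) separates as P(x) + Q(y) − 3, so its minimum is min P + min Q − 3.
P'(x) = 2x + 8 vanishes at x ∈ {-4}; Q'(y) = 4(y + 1)(y + 2)(y + 3) vanishes at y ∈ {-3, -2, -1}.
Local minima of P (where P''>0): P(-4)=-16. Local minima of Q: Q(-3)=-9, Q(-1)=-9.
So the global minimum of V is P(-4) + Q(-3) − 3 = -16 − 9 − 3 = -28, attained at (-4, -3).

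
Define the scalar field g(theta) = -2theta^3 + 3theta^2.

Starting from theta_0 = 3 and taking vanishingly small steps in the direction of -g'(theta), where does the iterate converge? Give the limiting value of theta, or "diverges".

g'(theta) = -6theta(theta - 1), so g'(3) = -36.
Gradient descent moves in the -g' direction, i.e. theta is increasing.
There is no critical point above theta=3, and g' keeps the same sign, so the iterate runs off to +∞.

diverges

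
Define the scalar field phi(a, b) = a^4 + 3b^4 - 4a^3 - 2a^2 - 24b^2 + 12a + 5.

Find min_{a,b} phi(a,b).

phi(a,b) separates as P(a) + Q(b) + 5, so its minimum is min P + min Q + 5.
P'(a) = 4(a - 3)(a - 1)(a + 1) vanishes at a ∈ {-1, 1, 3}; Q'(b) = 12b(b - 2)(b + 2) vanishes at b ∈ {-2, 0, 2}.
Local minima of P (where P''>0): P(-1)=-9, P(3)=-9. Local minima of Q: Q(-2)=-48, Q(2)=-48.
So the global minimum of phi is P(-1) + Q(-2) + 5 = -9 − 48 + 5 = -52, attained at (-1, -2).

-52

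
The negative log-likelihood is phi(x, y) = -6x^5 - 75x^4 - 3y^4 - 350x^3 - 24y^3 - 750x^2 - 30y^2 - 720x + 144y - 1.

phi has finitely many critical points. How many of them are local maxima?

4

phi separates as a function of x plus a function of y, so ∇phi=0 decouples.
∂phi/∂x = -30(x + 1)(x + 2)(x + 3)(x + 4) = 0 at x ∈ {-4, -3, -2, -1}; ∂phi/∂y = -12(y - 1)(y + 3)(y + 4) = 0 at y ∈ {-4, -3, 1}.
The Hessian is diagonal: diag(phi_xx, phi_yy). Second derivatives: phi_xx(-4)=180, phi_xx(-3)=-60, phi_xx(-2)=60, phi_xx(-1)=-180; phi_yy(-4)=-60, phi_yy(-3)=48, phi_yy(1)=-240.
Local maxima occur where both diagonal entries negative: (-3, -4), (-3, 1), (-1, -4), (-1, 1). Count: 4.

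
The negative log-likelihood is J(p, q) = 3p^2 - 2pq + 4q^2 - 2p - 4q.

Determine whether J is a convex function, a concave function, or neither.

J is quadratic, so its Hessian is the constant matrix H = [[6, -2], [-2, 8]].
det(H) = 44, tr(H) = 14.
det(H) > 0 and tr(H) > 0, so H is positive definite everywhere: convex.

convex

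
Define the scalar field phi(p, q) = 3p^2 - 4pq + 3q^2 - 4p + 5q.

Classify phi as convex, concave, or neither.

phi is quadratic, so its Hessian is the constant matrix H = [[6, -4], [-4, 6]].
det(H) = 20, tr(H) = 12.
det(H) > 0 and tr(H) > 0, so H is positive definite everywhere: convex.

convex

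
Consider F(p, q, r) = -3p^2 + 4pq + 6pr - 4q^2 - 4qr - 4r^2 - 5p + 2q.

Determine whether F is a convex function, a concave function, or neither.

F is quadratic, so its Hessian is the constant matrix H = [[-6, 4, 6], [4, -8, -4], [6, -4, -8]].
Leading principal minors: -6, 32, -64.
Signs alternate −, +, − ⇒ H ≺ 0 ⇒ concave.

concave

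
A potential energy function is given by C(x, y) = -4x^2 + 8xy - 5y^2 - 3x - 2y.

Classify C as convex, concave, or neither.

concave

C is quadratic, so its Hessian is the constant matrix H = [[-8, 8], [8, -10]].
det(H) = 16, tr(H) = -18.
det(H) > 0 and tr(H) < 0, so H is negative definite everywhere: concave.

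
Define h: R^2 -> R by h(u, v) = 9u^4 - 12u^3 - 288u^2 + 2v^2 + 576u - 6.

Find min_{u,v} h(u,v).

-3846

h(u,v) separates as P(u) + Q(v) − 6, so its minimum is min P + min Q − 6.
P'(u) = 36(u - 4)(u - 1)(u + 4) vanishes at u ∈ {-4, 1, 4}; Q'(v) = 4v vanishes at v ∈ {0}.
Local minima of P (where P''>0): P(-4)=-3840, P(4)=-768. Local minima of Q: Q(0)=0.
So the global minimum of h is P(-4) + Q(0) − 6 = -3840 + 0 − 6 = -3846, attained at (-4, 0).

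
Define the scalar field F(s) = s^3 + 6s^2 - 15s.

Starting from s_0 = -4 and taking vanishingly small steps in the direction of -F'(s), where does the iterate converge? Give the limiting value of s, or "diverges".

F'(s) = 3(s - 1)(s + 5), so F'(-4) = -15.
Gradient descent moves in the -F' direction, i.e. s is increasing.
The nearest critical point in that direction is s = 1, where F'' = 18 > 0 (a local minimum). The iterate converges there.

1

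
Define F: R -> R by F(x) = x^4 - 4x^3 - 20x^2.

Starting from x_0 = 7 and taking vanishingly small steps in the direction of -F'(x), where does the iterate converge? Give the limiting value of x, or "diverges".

5

F'(x) = 4x(x - 5)(x + 2), so F'(7) = 504.
Gradient descent moves in the -F' direction, i.e. x is decreasing.
The nearest critical point in that direction is x = 5, where F'' = 140 > 0 (a local minimum). The iterate converges there.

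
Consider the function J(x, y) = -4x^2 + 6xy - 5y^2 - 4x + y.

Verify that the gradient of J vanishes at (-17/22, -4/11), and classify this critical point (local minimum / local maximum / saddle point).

local maximum

∇J = (-8x + 6y - 4, 6x - 10y + 1); substituting (-17/22, -4/11) gives ∇J = (0, 0), so (-17/22, -4/11) is indeed a critical point.
The Hessian of J is constant: H = [[-8, 6], [6, -10]].
det(H) = (-8)·(-10) − 6² = 44.
det(H) > 0 and tr(H) = -18 < 0, so H is negative definite and the point is a local maximum.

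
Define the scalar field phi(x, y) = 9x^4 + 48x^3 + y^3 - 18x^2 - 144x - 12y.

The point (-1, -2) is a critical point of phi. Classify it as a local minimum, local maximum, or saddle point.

The mixed partial ∂²phi/∂x∂y is 0, so the Hessian at any point is diag(phi_xx, phi_yy) = diag(36(3x^2 + 8x - 1), 6y).
At (-1, -2): H = diag(-216, -12).
Both eigenvalues are negative, so H is negative definite: a local maximum.

local maximum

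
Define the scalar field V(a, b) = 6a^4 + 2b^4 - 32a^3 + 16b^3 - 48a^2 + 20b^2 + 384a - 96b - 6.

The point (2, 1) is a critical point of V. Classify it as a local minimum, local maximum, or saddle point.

saddle point

The mixed partial ∂²V/∂a∂b is 0, so the Hessian at any point is diag(V_aa, V_bb) = diag(24(3a^2 - 8a - 4), 8(3b^2 + 12b + 5)).
At (2, 1): H = diag(-192, 160).
The eigenvalues have opposite signs, so H is indefinite: a saddle point.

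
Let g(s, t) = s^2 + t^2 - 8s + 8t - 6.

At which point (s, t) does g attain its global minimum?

g(s,t) separates as P(s) + Q(t) − 6, so its minimum is min P + min Q − 6.
P'(s) = 2s - 8 vanishes at s ∈ {4}; Q'(t) = 2(t + 4) vanishes at t ∈ {-4}.
Local minima of P (where P''>0): P(4)=-16. Local minima of Q: Q(-4)=-16.
So the global minimum of g is P(4) + Q(-4) − 6 = -16 − 16 − 6 = -38, attained at (4, -4).

(4, -4)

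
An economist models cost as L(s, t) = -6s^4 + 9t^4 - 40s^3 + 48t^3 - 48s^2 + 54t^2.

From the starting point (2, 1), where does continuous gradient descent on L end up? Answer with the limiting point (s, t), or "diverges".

diverges

L is separable, so gradient descent decouples: s follows -∂L/∂s, t follows -∂L/∂t.
∂L/∂s = -24s(s + 1)(s + 4); at s=2 this is -864, so s increases.
∂L/∂t = 36t(t + 1)(t + 3); at t=1 this is 288, so t decreases.
The s-coordinate has no critical point in that direction and runs off to infinity.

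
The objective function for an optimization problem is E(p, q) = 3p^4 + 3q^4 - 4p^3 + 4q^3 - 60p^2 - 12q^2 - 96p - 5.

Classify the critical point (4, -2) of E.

The mixed partial ∂²E/∂p∂q is 0, so the Hessian at any point is diag(E_pp, E_qq) = diag(12(3p^2 - 2p - 10), 12(3q^2 + 2q - 2)).
At (4, -2): H = diag(360, 72).
Both eigenvalues are positive, so H is positive definite: a local minimum.

local minimum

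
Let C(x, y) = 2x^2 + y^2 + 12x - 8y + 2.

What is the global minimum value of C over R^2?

C(x,y) separates as P(x) + Q(y) + 2, so its minimum is min P + min Q + 2.
P'(x) = 4x + 12 vanishes at x ∈ {-3}; Q'(y) = 2y - 8 vanishes at y ∈ {4}.
Local minima of P (where P''>0): P(-3)=-18. Local minima of Q: Q(4)=-16.
So the global minimum of C is P(-3) + Q(4) + 2 = -18 − 16 + 2 = -32, attained at (-3, 4).

-32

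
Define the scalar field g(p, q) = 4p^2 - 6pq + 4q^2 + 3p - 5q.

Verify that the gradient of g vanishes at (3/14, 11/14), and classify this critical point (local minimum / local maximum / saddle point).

local minimum

∇g = (8p - 6q + 3, -6p + 8q - 5); substituting (3/14, 11/14) gives ∇g = (0, 0), so (3/14, 11/14) is indeed a critical point.
The Hessian of g is constant: H = [[8, -6], [-6, 8]].
det(H) = 8·8 − (-6)² = 28.
det(H) > 0 and tr(H) = 16 > 0, so H is positive definite and the point is a local minimum.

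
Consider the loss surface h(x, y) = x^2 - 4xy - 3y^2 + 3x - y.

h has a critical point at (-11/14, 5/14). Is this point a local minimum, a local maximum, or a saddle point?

The Hessian of h is constant: H = [[2, -4], [-4, -6]].
det(H) = 2·(-6) − (-4)² = -28.
Since det(H) < 0, H is indefinite and the critical point is a saddle point.

saddle point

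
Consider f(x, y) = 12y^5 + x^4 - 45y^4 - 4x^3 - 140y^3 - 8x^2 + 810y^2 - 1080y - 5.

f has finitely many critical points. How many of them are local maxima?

f separates as a function of x plus a function of y, so ∇f=0 decouples.
∂f/∂x = 4x(x - 4)(x + 1) = 0 at x ∈ {-1, 0, 4}; ∂f/∂y = 60(y - 3)(y - 2)(y - 1)(y + 3) = 0 at y ∈ {-3, 1, 2, 3}.
The Hessian is diagonal: diag(f_xx, f_yy). Second derivatives: f_xx(-1)=20, f_xx(0)=-16, f_xx(4)=80; f_yy(-3)=-7200, f_yy(1)=480, f_yy(2)=-300, f_yy(3)=720.
Local maxima occur where both diagonal entries negative: (0, -3), (0, 2). Count: 2.

2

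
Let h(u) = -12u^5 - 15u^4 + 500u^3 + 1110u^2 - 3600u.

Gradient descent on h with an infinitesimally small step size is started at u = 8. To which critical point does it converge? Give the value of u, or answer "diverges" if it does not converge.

h'(u) = -60(u - 5)(u - 1)(u + 3)(u + 4), so h'(8) = -166320.
Gradient descent moves in the -h' direction, i.e. u is increasing.
There is no critical point above u=8, and h' keeps the same sign, so the iterate runs off to +∞.

diverges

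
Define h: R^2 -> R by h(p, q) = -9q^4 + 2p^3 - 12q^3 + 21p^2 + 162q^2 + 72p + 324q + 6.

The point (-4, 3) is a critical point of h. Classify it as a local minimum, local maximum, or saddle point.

The mixed partial ∂²h/∂p∂q is 0, so the Hessian at any point is diag(h_pp, h_qq) = diag(6(2p + 7), 36(-3q^2 - 2q + 9)).
At (-4, 3): H = diag(-6, -864).
Both eigenvalues are negative, so H is negative definite: a local maximum.

local maximum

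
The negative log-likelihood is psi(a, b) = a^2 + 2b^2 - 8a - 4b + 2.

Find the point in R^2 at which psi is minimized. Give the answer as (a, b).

(4, 1)

psi(a,b) separates as P(a) + Q(b) + 2, so its minimum is min P + min Q + 2.
P'(a) = 2a - 8 vanishes at a ∈ {4}; Q'(b) = 4b - 4 vanishes at b ∈ {1}.
Local minima of P (where P''>0): P(4)=-16. Local minima of Q: Q(1)=-2.
So the global minimum of psi is P(4) + Q(1) + 2 = -16 − 2 + 2 = -16, attained at (4, 1).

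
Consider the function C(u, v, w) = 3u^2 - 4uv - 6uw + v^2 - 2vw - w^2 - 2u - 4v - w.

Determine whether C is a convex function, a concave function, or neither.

C is quadratic, so its Hessian is the constant matrix H = [[6, -4, -6], [-4, 2, -2], [-6, -2, -2]].
Leading principal minors: 6, -4, -184.
Neither pattern holds ⇒ H is indefinite ⇒ neither convex nor concave.

neither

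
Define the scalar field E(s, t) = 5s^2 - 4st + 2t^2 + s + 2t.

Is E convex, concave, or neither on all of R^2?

convex

E is quadratic, so its Hessian is the constant matrix H = [[10, -4], [-4, 4]].
det(H) = 24, tr(H) = 14.
det(H) > 0 and tr(H) > 0, so H is positive definite everywhere: convex.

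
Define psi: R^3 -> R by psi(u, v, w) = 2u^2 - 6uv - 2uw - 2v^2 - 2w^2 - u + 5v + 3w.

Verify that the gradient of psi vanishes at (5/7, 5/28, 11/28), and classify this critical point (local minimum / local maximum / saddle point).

saddle point

∇psi = (4u - 6v - 2w - 1, -6u - 4v + 5, -2u - 4w + 3); substituting (5/7, 5/28, 11/28) gives ∇psi = (0, 0, 0), so (5/7, 5/28, 11/28) is indeed a critical point.
The Hessian is constant: H = [[4, -6, -2], [-6, -4, 0], [-2, 0, -4]].
Leading principal minors: Δ₁ = 4, Δ₂ = -52, Δ₃ = 224.
The minors fit neither the all-positive nor the alternating-sign pattern, so H is indefinite: a saddle point.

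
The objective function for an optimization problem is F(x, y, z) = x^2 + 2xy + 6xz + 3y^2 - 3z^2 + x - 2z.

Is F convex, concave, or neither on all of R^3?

F is quadratic, so its Hessian is the constant matrix H = [[2, 2, 6], [2, 6, 0], [6, 0, -6]].
Leading principal minors: 2, 8, -264.
Neither pattern holds ⇒ H is indefinite ⇒ neither convex nor concave.

neither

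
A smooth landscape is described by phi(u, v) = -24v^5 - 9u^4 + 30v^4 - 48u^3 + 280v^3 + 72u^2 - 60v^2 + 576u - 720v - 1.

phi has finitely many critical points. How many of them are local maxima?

phi separates as a function of u plus a function of v, so ∇phi=0 decouples.
∂phi/∂u = -36(u - 2)(u + 2)(u + 4) = 0 at u ∈ {-4, -2, 2}; ∂phi/∂v = -120(v - 3)(v - 1)(v + 1)(v + 2) = 0 at v ∈ {-2, -1, 1, 3}.
The Hessian is diagonal: diag(phi_uu, phi_vv). Second derivatives: phi_uu(-4)=-432, phi_uu(-2)=288, phi_uu(2)=-864; phi_vv(-2)=1800, phi_vv(-1)=-960, phi_vv(1)=1440, phi_vv(3)=-4800.
Local maxima occur where both diagonal entries negative: (-4, -1), (-4, 3), (2, -1), (2, 3). Count: 4.

4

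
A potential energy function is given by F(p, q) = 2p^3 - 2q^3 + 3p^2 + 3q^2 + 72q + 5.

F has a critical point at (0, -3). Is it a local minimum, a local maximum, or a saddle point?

The mixed partial ∂²F/∂p∂q is 0, so the Hessian at any point is diag(F_pp, F_qq) = diag(6(2p + 1), 6(-2q + 1)).
At (0, -3): H = diag(6, 42).
Both eigenvalues are positive, so H is positive definite: a local minimum.

local minimum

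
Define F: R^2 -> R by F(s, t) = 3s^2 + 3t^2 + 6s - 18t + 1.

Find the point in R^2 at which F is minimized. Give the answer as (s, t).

(-1, 3)

F(s,t) separates as P(s) + Q(t) + 1, so its minimum is min P + min Q + 1.
P'(s) = 6s + 6 vanishes at s ∈ {-1}; Q'(t) = 6(t - 3) vanishes at t ∈ {3}.
Local minima of P (where P''>0): P(-1)=-3. Local minima of Q: Q(3)=-27.
So the global minimum of F is P(-1) + Q(3) + 1 = -3 − 27 + 1 = -29, attained at (-1, 3).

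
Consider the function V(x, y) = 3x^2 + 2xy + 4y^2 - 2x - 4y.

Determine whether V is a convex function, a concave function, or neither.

convex

V is quadratic, so its Hessian is the constant matrix H = [[6, 2], [2, 8]].
det(H) = 44, tr(H) = 14.
det(H) > 0 and tr(H) > 0, so H is positive definite everywhere: convex.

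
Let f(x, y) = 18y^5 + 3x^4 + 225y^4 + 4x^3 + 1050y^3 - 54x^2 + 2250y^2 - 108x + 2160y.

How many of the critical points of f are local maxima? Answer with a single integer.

f separates as a function of x plus a function of y, so ∇f=0 decouples.
∂f/∂x = 12(x - 3)(x + 1)(x + 3) = 0 at x ∈ {-3, -1, 3}; ∂f/∂y = 90(y + 1)(y + 2)(y + 3)(y + 4) = 0 at y ∈ {-4, -3, -2, -1}.
The Hessian is diagonal: diag(f_xx, f_yy). Second derivatives: f_xx(-3)=144, f_xx(-1)=-96, f_xx(3)=288; f_yy(-4)=-540, f_yy(-3)=180, f_yy(-2)=-180, f_yy(-1)=540.
Local maxima occur where both diagonal entries negative: (-1, -4), (-1, -2). Count: 2.

2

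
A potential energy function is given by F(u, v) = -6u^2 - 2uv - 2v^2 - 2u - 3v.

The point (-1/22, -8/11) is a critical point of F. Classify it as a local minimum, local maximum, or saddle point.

local maximum

The Hessian of F is constant: H = [[-12, -2], [-2, -4]].
det(H) = (-12)·(-4) − (-2)² = 44.
det(H) > 0 and tr(H) = -16 < 0, so H is negative definite and the point is a local maximum.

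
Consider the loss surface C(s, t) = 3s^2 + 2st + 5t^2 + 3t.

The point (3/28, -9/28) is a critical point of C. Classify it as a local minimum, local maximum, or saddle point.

local minimum

The Hessian of C is constant: H = [[6, 2], [2, 10]].
det(H) = 6·10 − 2² = 56.
det(H) > 0 and tr(H) = 16 > 0, so H is positive definite and the point is a local minimum.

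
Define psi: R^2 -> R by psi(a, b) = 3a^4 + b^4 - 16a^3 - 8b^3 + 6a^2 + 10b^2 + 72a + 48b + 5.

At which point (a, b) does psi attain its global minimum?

(-1, -1)

psi(a,b) separates as P(a) + Q(b) + 5, so its minimum is min P + min Q + 5.
P'(a) = 12(a - 3)(a - 2)(a + 1) vanishes at a ∈ {-1, 2, 3}; Q'(b) = 4(b - 4)(b - 3)(b + 1) vanishes at b ∈ {-1, 3, 4}.
Local minima of P (where P''>0): P(-1)=-47, P(3)=81. Local minima of Q: Q(-1)=-29, Q(4)=96.
So the global minimum of psi is P(-1) + Q(-1) + 5 = -47 − 29 + 5 = -71, attained at (-1, -1).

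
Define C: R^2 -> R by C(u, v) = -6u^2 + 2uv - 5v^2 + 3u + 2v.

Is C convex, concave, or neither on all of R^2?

C is quadratic, so its Hessian is the constant matrix H = [[-12, 2], [2, -10]].
det(H) = 116, tr(H) = -22.
det(H) > 0 and tr(H) < 0, so H is negative definite everywhere: concave.

concave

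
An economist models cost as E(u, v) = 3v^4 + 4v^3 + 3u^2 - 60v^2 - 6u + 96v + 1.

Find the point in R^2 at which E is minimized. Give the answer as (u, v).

E(u,v) separates as P(u) + Q(v) + 1, so its minimum is min P + min Q + 1.
P'(u) = 6u - 6 vanishes at u ∈ {1}; Q'(v) = 12(v - 2)(v - 1)(v + 4) vanishes at v ∈ {-4, 1, 2}.
Local minima of P (where P''>0): P(1)=-3. Local minima of Q: Q(-4)=-832, Q(2)=32.
So the global minimum of E is P(1) + Q(-4) + 1 = -3 − 832 + 1 = -834, attained at (1, -4).

(1, -4)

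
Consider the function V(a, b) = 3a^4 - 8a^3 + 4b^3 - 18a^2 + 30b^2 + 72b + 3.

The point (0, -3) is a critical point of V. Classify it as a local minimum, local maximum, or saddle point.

local maximum

The mixed partial ∂²V/∂a∂b is 0, so the Hessian at any point is diag(V_aa, V_bb) = diag(12(3a^2 - 4a - 3), 12(2b + 5)).
At (0, -3): H = diag(-36, -12).
Both eigenvalues are negative, so H is negative definite: a local maximum.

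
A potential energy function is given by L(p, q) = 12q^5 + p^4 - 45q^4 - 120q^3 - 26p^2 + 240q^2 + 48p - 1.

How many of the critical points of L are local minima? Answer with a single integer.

L separates as a function of p plus a function of q, so ∇L=0 decouples.
∂L/∂p = 4(p - 3)(p - 1)(p + 4) = 0 at p ∈ {-4, 1, 3}; ∂L/∂q = 60q(q - 4)(q - 1)(q + 2) = 0 at q ∈ {-2, 0, 1, 4}.
The Hessian is diagonal: diag(L_pp, L_qq). Second derivatives: L_pp(-4)=140, L_pp(1)=-40, L_pp(3)=56; L_qq(-2)=-2160, L_qq(0)=480, L_qq(1)=-540, L_qq(4)=4320.
Local minima occur where both diagonal entries positive: (-4, 0), (-4, 4), (3, 0), (3, 4). Count: 4.

4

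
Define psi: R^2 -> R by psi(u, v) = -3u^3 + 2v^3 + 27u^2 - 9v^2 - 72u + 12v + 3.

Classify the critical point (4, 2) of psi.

The mixed partial ∂²psi/∂u∂v is 0, so the Hessian at any point is diag(psi_uu, psi_vv) = diag(18(-u + 3), 6(2v - 3)).
At (4, 2): H = diag(-18, 6).
The eigenvalues have opposite signs, so H is indefinite: a saddle point.

saddle point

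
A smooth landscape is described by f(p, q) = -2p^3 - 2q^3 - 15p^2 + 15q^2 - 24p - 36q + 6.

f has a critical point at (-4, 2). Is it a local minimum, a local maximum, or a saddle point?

The mixed partial ∂²f/∂p∂q is 0, so the Hessian at any point is diag(f_pp, f_qq) = diag(-6(2p + 5), 6(-2q + 5)).
At (-4, 2): H = diag(18, 6).
Both eigenvalues are positive, so H is positive definite: a local minimum.

local minimum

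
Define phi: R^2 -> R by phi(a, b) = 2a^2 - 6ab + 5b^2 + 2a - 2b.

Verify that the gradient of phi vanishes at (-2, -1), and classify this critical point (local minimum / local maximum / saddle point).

local minimum

∇phi = (4a - 6b + 2, -6a + 10b - 2); substituting (-2, -1) gives ∇phi = (0, 0), so (-2, -1) is indeed a critical point.
The Hessian of phi is constant: H = [[4, -6], [-6, 10]].
det(H) = 4·10 − (-6)² = 4.
det(H) > 0 and tr(H) = 14 > 0, so H is positive definite and the point is a local minimum.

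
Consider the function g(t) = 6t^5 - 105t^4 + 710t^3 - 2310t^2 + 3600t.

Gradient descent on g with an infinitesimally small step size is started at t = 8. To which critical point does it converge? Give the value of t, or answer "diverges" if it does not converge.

5

g'(t) = 30(t - 5)(t - 4)(t - 3)(t - 2), so g'(8) = 10800.
Gradient descent moves in the -g' direction, i.e. t is decreasing.
The nearest critical point in that direction is t = 5, where g'' = 180 > 0 (a local minimum). The iterate converges there.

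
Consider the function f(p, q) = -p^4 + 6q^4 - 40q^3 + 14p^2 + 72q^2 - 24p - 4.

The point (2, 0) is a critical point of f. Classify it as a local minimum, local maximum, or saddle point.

The mixed partial ∂²f/∂p∂q is 0, so the Hessian at any point is diag(f_pp, f_qq) = diag(4(-3p^2 + 7), 24(3q^2 - 10q + 6)).
At (2, 0): H = diag(-20, 144).
The eigenvalues have opposite signs, so H is indefinite: a saddle point.

saddle point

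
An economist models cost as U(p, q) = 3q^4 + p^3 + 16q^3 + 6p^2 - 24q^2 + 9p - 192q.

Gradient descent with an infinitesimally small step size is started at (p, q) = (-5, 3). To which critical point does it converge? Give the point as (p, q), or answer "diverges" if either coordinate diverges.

diverges

U is separable, so gradient descent decouples: p follows -∂U/∂p, q follows -∂U/∂q.
∂U/∂p = 3(p + 1)(p + 3); at p=-5 this is 24, so p decreases.
∂U/∂q = 12(q - 2)(q + 2)(q + 4); at q=3 this is 420, so q decreases.
The p-coordinate has no critical point in that direction and runs off to infinity.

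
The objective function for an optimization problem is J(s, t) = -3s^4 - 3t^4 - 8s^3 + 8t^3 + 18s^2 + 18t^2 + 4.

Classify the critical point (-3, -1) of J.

local maximum

The mixed partial ∂²J/∂s∂t is 0, so the Hessian at any point is diag(J_ss, J_tt) = diag(12(-3s^2 - 4s + 3), 12(-3t^2 + 4t + 3)).
At (-3, -1): H = diag(-144, -48).
Both eigenvalues are negative, so H is negative definite: a local maximum.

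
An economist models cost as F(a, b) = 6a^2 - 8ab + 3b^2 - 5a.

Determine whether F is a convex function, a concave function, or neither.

F is quadratic, so its Hessian is the constant matrix H = [[12, -8], [-8, 6]].
det(H) = 8, tr(H) = 18.
det(H) > 0 and tr(H) > 0, so H is positive definite everywhere: convex.

convex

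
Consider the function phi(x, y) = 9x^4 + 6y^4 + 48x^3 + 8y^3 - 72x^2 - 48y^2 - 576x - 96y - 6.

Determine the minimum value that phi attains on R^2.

-1142

phi(x,y) separates as P(x) + Q(y) − 6, so its minimum is min P + min Q − 6.
P'(x) = 36(x - 2)(x + 2)(x + 4) vanishes at x ∈ {-4, -2, 2}; Q'(y) = 24(y - 2)(y + 1)(y + 2) vanishes at y ∈ {-2, -1, 2}.
Local minima of P (where P''>0): P(-4)=384, P(2)=-912. Local minima of Q: Q(-2)=32, Q(2)=-224.
So the global minimum of phi is P(2) + Q(2) − 6 = -912 − 224 − 6 = -1142, attained at (2, 2).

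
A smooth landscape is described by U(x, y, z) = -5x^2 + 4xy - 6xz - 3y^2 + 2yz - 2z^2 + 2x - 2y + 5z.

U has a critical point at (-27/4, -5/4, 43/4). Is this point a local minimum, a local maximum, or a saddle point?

local maximum

The Hessian is constant: H = [[-10, 4, -6], [4, -6, 2], [-6, 2, -4]].
Leading principal minors: Δ₁ = -10, Δ₂ = 44, Δ₃ = -16.
The minors alternate sign starting negative (−, +, −), so H is negative definite: a local maximum.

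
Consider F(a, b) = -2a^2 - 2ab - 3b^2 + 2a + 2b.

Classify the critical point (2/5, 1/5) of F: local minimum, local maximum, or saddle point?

The Hessian of F is constant: H = [[-4, -2], [-2, -6]].
det(H) = (-4)·(-6) − (-2)² = 20.
det(H) > 0 and tr(H) = -10 < 0, so H is negative definite and the point is a local maximum.

local maximum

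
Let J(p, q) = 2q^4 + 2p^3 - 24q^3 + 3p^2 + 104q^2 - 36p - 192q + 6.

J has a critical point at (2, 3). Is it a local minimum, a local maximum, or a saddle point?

The mixed partial ∂²J/∂p∂q is 0, so the Hessian at any point is diag(J_pp, J_qq) = diag(6(2p + 1), 8(3q^2 - 18q + 26)).
At (2, 3): H = diag(30, -8).
The eigenvalues have opposite signs, so H is indefinite: a saddle point.

saddle point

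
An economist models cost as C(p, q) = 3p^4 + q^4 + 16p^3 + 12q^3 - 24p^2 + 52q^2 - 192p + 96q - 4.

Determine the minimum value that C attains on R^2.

-372

C(p,q) separates as A(p) + B(q) − 4, so its minimum is min A + min B − 4.
A'(p) = 12(p - 2)(p + 2)(p + 4) vanishes at p ∈ {-4, -2, 2}; B'(q) = 4(q + 2)(q + 3)(q + 4) vanishes at q ∈ {-4, -3, -2}.
Local minima of A (where A''>0): A(-4)=128, A(2)=-304. Local minima of B: B(-4)=-64, B(-2)=-64.
So the global minimum of C is A(2) + B(-4) − 4 = -304 − 64 − 4 = -372, attained at (2, -4).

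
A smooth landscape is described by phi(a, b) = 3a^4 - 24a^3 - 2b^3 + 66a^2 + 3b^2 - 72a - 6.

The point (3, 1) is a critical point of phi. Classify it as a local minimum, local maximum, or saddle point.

saddle point

The mixed partial ∂²phi/∂a∂b is 0, so the Hessian at any point is diag(phi_aa, phi_bb) = diag(12(3a^2 - 12a + 11), 6(-2b + 1)).
At (3, 1): H = diag(24, -6).
The eigenvalues have opposite signs, so H is indefinite: a saddle point.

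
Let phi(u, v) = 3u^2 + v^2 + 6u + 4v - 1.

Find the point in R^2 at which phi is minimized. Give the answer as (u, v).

phi(u,v) separates as P(u) + Q(v) − 1, so its minimum is min P + min Q − 1.
P'(u) = 6u + 6 vanishes at u ∈ {-1}; Q'(v) = 2v + 4 vanishes at v ∈ {-2}.
Local minima of P (where P''>0): P(-1)=-3. Local minima of Q: Q(-2)=-4.
So the global minimum of phi is P(-1) + Q(-2) − 1 = -3 − 4 − 1 = -8, attained at (-1, -2).

(-1, -2)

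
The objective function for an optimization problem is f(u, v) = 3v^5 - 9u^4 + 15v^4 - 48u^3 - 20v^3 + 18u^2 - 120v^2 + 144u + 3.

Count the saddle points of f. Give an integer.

6

f separates as a function of u plus a function of v, so ∇f=0 decouples.
∂f/∂u = -36(u - 1)(u + 1)(u + 4) = 0 at u ∈ {-4, -1, 1}; ∂f/∂v = 15v(v - 2)(v + 2)(v + 4) = 0 at v ∈ {-4, -2, 0, 2}.
The Hessian is diagonal: diag(f_uu, f_vv). Second derivatives: f_uu(-4)=-540, f_uu(-1)=216, f_uu(1)=-360; f_vv(-4)=-720, f_vv(-2)=240, f_vv(0)=-240, f_vv(2)=720.
Saddle points occur where the two diagonal entries have opposite signs: (-4, -2), (-4, 2), (-1, -4), (-1, 0), (1, -2), (1, 2). Count: 6.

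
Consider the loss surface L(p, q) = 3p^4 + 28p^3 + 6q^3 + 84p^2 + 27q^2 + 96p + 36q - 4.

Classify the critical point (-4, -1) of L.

The mixed partial ∂²L/∂p∂q is 0, so the Hessian at any point is diag(L_pp, L_qq) = diag(12(3p^2 + 14p + 14), 18(2q + 3)).
At (-4, -1): H = diag(72, 18).
Both eigenvalues are positive, so H is positive definite: a local minimum.

local minimum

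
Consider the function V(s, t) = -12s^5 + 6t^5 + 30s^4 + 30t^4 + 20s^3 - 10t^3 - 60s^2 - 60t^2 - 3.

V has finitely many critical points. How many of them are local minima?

V separates as a function of s plus a function of t, so ∇V=0 decouples.
∂V/∂s = -60s(s - 2)(s - 1)(s + 1) = 0 at s ∈ {-1, 0, 1, 2}; ∂V/∂t = 30t(t - 1)(t + 1)(t + 4) = 0 at t ∈ {-4, -1, 0, 1}.
The Hessian is diagonal: diag(V_ss, V_tt). Second derivatives: V_ss(-1)=360, V_ss(0)=-120, V_ss(1)=120, V_ss(2)=-360; V_tt(-4)=-1800, V_tt(-1)=180, V_tt(0)=-120, V_tt(1)=300.
Local minima occur where both diagonal entries positive: (-1, -1), (-1, 1), (1, -1), (1, 1). Count: 4.

4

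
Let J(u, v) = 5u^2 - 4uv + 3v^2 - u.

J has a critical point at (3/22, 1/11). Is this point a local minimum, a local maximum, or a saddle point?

local minimum

The Hessian of J is constant: H = [[10, -4], [-4, 6]].
det(H) = 10·6 − (-4)² = 44.
det(H) > 0 and tr(H) = 16 > 0, so H is positive definite and the point is a local minimum.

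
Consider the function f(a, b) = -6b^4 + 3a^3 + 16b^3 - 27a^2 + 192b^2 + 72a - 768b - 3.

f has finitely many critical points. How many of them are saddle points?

3

f separates as a function of a plus a function of b, so ∇f=0 decouples.
∂f/∂a = 9(a - 4)(a - 2) = 0 at a ∈ {2, 4}; ∂f/∂b = -24(b - 4)(b - 2)(b + 4) = 0 at b ∈ {-4, 2, 4}.
The Hessian is diagonal: diag(f_aa, f_bb). Second derivatives: f_aa(2)=-18, f_aa(4)=18; f_bb(-4)=-1152, f_bb(2)=288, f_bb(4)=-384.
Saddle points occur where the two diagonal entries have opposite signs: (2, 2), (4, -4), (4, 4). Count: 3.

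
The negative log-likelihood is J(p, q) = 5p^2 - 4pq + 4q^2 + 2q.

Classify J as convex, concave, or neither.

convex

J is quadratic, so its Hessian is the constant matrix H = [[10, -4], [-4, 8]].
det(H) = 64, tr(H) = 18.
det(H) > 0 and tr(H) > 0, so H is positive definite everywhere: convex.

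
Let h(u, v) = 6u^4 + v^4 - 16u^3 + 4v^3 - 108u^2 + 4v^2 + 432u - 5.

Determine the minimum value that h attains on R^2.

-1355

h(u,v) separates as P(u) + Q(v) − 5, so its minimum is min P + min Q − 5.
P'(u) = 24(u - 3)(u - 2)(u + 3) vanishes at u ∈ {-3, 2, 3}; Q'(v) = 4v(v + 1)(v + 2) vanishes at v ∈ {-2, -1, 0}.
Local minima of P (where P''>0): P(-3)=-1350, P(3)=378. Local minima of Q: Q(-2)=0, Q(0)=0.
So the global minimum of h is P(-3) + Q(-2) − 5 = -1350 + 0 − 5 = -1355, attained at (-3, -2).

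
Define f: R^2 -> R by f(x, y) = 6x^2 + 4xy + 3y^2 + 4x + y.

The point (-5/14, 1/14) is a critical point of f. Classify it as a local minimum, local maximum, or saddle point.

local minimum

The Hessian of f is constant: H = [[12, 4], [4, 6]].
det(H) = 12·6 − 4² = 56.
det(H) > 0 and tr(H) = 18 > 0, so H is positive definite and the point is a local minimum.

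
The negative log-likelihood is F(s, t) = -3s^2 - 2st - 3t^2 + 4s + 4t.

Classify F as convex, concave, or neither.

F is quadratic, so its Hessian is the constant matrix H = [[-6, -2], [-2, -6]].
det(H) = 32, tr(H) = -12.
det(H) > 0 and tr(H) < 0, so H is negative definite everywhere: concave.

concave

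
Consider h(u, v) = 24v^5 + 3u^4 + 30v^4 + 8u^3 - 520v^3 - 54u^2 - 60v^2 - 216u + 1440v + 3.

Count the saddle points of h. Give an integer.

h separates as a function of u plus a function of v, so ∇h=0 decouples.
∂h/∂u = 12(u - 3)(u + 2)(u + 3) = 0 at u ∈ {-3, -2, 3}; ∂h/∂v = 120(v - 3)(v - 1)(v + 1)(v + 4) = 0 at v ∈ {-4, -1, 1, 3}.
The Hessian is diagonal: diag(h_uu, h_vv). Second derivatives: h_uu(-3)=72, h_uu(-2)=-60, h_uu(3)=360; h_vv(-4)=-12600, h_vv(-1)=2880, h_vv(1)=-2400, h_vv(3)=6720.
Saddle points occur where the two diagonal entries have opposite signs: (-3, -4), (-3, 1), (-2, -1), (-2, 3), (3, -4), (3, 1). Count: 6.

6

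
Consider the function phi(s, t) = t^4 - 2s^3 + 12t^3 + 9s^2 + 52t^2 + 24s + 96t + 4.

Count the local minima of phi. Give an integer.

2

phi separates as a function of s plus a function of t, so ∇phi=0 decouples.
∂phi/∂s = -6(s - 4)(s + 1) = 0 at s ∈ {-1, 4}; ∂phi/∂t = 4(t + 2)(t + 3)(t + 4) = 0 at t ∈ {-4, -3, -2}.
The Hessian is diagonal: diag(phi_ss, phi_tt). Second derivatives: phi_ss(-1)=30, phi_ss(4)=-30; phi_tt(-4)=8, phi_tt(-3)=-4, phi_tt(-2)=8.
Local minima occur where both diagonal entries positive: (-1, -4), (-1, -2). Count: 2.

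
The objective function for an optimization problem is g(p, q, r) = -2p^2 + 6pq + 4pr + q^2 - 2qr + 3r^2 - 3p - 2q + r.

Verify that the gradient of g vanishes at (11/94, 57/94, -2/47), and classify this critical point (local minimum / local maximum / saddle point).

∇g = (-4p + 6q + 4r - 3, 6p + 2q - 2r - 2, 4p - 2q + 6r + 1); substituting (11/94, 57/94, -2/47) gives ∇g = (0, 0, 0), so (11/94, 57/94, -2/47) is indeed a critical point.
The Hessian is constant: H = [[-4, 6, 4], [6, 2, -2], [4, -2, 6]].
Leading principal minors: Δ₁ = -4, Δ₂ = -44, Δ₃ = -376.
The minors fit neither the all-positive nor the alternating-sign pattern, so H is indefinite: a saddle point.

saddle point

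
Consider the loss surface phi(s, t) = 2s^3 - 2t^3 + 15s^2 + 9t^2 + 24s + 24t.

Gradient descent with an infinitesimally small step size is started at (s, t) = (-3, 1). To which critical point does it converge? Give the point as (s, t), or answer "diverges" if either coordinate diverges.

(-1, -1)

phi is separable, so gradient descent decouples: s follows -∂phi/∂s, t follows -∂phi/∂t.
∂phi/∂s = 6(s + 1)(s + 4); at s=-3 this is -12, so s increases.
∂phi/∂t = -6(t - 4)(t + 1); at t=1 this is 36, so t decreases.
s converges to its nearest critical value -1 (a local min of the s-part); t converges to -1. The iterate converges to (-1, -1).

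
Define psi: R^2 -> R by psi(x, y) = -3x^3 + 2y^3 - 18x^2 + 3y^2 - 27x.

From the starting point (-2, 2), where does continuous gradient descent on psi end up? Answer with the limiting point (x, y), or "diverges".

psi is separable, so gradient descent decouples: x follows -∂psi/∂x, y follows -∂psi/∂y.
∂psi/∂x = -9(x + 1)(x + 3); at x=-2 this is 9, so x decreases.
∂psi/∂y = 6y(y + 1); at y=2 this is 36, so y decreases.
x converges to its nearest critical value -3 (a local min of the x-part); y converges to 0. The iterate converges to (-3, 0).

(-3, 0)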